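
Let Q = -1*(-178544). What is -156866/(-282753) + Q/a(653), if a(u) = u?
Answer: 50586285130/184637709 ≈ 273.98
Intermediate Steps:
Q = 178544
-156866/(-282753) + Q/a(653) = -156866/(-282753) + 178544/653 = -156866*(-1/282753) + 178544*(1/653) = 156866/282753 + 178544/653 = 50586285130/184637709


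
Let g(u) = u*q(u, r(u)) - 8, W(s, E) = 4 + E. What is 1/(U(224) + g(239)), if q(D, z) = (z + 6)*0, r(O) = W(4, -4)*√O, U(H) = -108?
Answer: -1/116 ≈ -0.0086207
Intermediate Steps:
r(O) = 0 (r(O) = (4 - 4)*√O = 0*√O = 0)
q(D, z) = 0 (q(D, z) = (6 + z)*0 = 0)
g(u) = -8 (g(u) = u*0 - 8 = 0 - 8 = -8)
1/(U(224) + g(239)) = 1/(-108 - 8) = 1/(-116) = -1/116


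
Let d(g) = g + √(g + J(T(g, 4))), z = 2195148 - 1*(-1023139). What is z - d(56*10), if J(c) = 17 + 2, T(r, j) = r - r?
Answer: 3217727 - √579 ≈ 3.2177e+6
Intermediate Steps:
T(r, j) = 0
z = 3218287 (z = 2195148 + 1023139 = 3218287)
J(c) = 19
d(g) = g + √(19 + g) (d(g) = g + √(g + 19) = g + √(19 + g))
z - d(56*10) = 3218287 - (56*10 + √(19 + 56*10)) = 3218287 - (560 + √(19 + 560)) = 3218287 - (560 + √579) = 3218287 + (-560 - √579) = 3217727 - √579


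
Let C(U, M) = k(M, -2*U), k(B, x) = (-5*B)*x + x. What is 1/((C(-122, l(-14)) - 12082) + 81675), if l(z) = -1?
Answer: 1/71057 ≈ 1.4073e-5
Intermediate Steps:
k(B, x) = x - 5*B*x (k(B, x) = -5*B*x + x = x - 5*B*x)
C(U, M) = -2*U*(1 - 5*M) (C(U, M) = (-2*U)*(1 - 5*M) = -2*U*(1 - 5*M))
1/((C(-122, l(-14)) - 12082) + 81675) = 1/((2*(-122)*(-1 + 5*(-1)) - 12082) + 81675) = 1/((2*(-122)*(-1 - 5) - 12082) + 81675) = 1/((2*(-122)*(-6) - 12082) + 81675) = 1/((1464 - 12082) + 81675) = 1/(-10618 + 81675) = 1/71057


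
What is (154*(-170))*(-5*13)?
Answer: 1701700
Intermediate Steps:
(154*(-170))*(-5*13) = -26180*(-65) = 1701700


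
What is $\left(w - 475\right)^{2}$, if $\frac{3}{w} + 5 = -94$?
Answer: $\frac{245736976}{1089} \approx 2.2565 \cdot 10^{5}$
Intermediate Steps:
$w = - \frac{1}{33}$ ($w = \frac{3}{-5 - 94} = \frac{3}{-99} = 3 \left(- \frac{1}{99}\right) = - \frac{1}{33} \approx -0.030303$)
$\left(w - 475\right)^{2} = \left(- \frac{1}{33} - 475\right)^{2} = \left(- \frac{15676}{33}\right)^{2} = \frac{245736976}{1089}$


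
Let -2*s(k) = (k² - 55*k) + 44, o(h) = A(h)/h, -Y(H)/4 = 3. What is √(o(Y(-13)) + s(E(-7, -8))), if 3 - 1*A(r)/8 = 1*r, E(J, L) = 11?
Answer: √210 ≈ 14.491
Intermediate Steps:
A(r) = 24 - 8*r
Y(H) = -12 (Y(H) = -4*3 = -12)
o(h) = (24 - 8*h)/h
s(k) = -22 - k²/2 + 55*k/2 (s(k) = -((k² - 55*k) + 44)/2 = -(44 + k² - 55*k)/2 = -22 - k²/2 + 55*k/2)
√(o(Y(-13)) + s(E(-7, -8))) = √((-8 + 24/(-12)) + (-22 - ½*11² + (55/2)*11)) = √((-8 + 24*(-1/12)) + (-22 - ½*121 + 605/2)) = √((-8 - 2) + (-22 - 121/2 + 605/2)) = √(-10 + 220) = √210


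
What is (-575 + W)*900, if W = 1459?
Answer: 795600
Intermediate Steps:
(-575 + W)*900 = (-575 + 1459)*900 = 884*900 = 795600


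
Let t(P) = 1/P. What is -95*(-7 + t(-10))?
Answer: 1349/2 ≈ 674.50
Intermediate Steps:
-95*(-7 + t(-10)) = -95*(-7 + 1/(-10)) = -95*(-7 - ⅒) = -95*(-71/10) = 1349/2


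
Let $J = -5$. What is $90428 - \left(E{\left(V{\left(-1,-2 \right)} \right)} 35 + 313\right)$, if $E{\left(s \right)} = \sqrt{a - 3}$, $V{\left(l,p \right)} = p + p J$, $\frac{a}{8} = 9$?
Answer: $90115 - 35 \sqrt{69} \approx 89824.0$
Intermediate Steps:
$a = 72$ ($a = 8 \cdot 9 = 72$)
$V{\left(l,p \right)} = - 4 p$ ($V{\left(l,p \right)} = p + p \left(-5\right) = p - 5 p = - 4 p$)
$E{\left(s \right)} = \sqrt{69}$ ($E{\left(s \right)} = \sqrt{72 - 3} = \sqrt{69}$)
$90428 - \left(E{\left(V{\left(-1,-2 \right)} \right)} 35 + 313\right) = 90428 - \left(\sqrt{69} \cdot 35 + 313\right) = 90428 - \left(35 \sqrt{69} + 313\right) = 90428 - \left(313 + 35 \sqrt{69}\right) = 90115 - 35 \sqrt{69}$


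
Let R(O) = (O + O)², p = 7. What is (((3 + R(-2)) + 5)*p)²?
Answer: 28224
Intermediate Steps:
R(O) = 4*O² (R(O) = (2*O)² = 4*O²)
(((3 + R(-2)) + 5)*p)² = (((3 + 4*(-2)²) + 5)*7)² = (((3 + 4*4) + 5)*7)² = (((3 + 16) + 5)*7)² = ((19 + 5)*7)² = (24*7)² = 168² = 28224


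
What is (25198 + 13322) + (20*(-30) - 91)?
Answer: 37829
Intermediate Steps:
(25198 + 13322) + (20*(-30) - 91) = 38520 + (-600 - 91) = 38520 - 691 = 37829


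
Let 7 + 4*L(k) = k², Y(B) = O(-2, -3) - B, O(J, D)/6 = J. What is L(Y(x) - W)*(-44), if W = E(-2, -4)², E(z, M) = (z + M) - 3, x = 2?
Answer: -99198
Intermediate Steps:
E(z, M) = -3 + M + z (E(z, M) = (M + z) - 3 = -3 + M + z)
O(J, D) = 6*J
W = 81 (W = (-3 - 4 - 2)² = (-9)² = 81)
Y(B) = -12 - B (Y(B) = 6*(-2) - B = -12 - B)
L(k) = -7/4 + k²/4
L(Y(x) - W)*(-44) = (-7/4 + ((-12 - 1*2) - 1*81)²/4)*(-44) = (-7/4 + ((-12 - 2) - 81)²/4)*(-44) = (-7/4 + (-14 - 81)²/4)*(-44) = (-7/4 + (¼)*(-95)²)*(-44) = (-7/4 + (¼)*9025)*(-44) = (-7/4 + 9025/4)*(-44) = (4509/2)*(-44) = -99198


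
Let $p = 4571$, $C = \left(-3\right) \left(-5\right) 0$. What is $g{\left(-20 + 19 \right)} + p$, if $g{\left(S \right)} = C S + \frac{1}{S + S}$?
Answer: $\frac{9141}{2} \approx 4570.5$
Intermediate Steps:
$C = 0$ ($C = 15 \cdot 0 = 0$)
$g{\left(S \right)} = \frac{1}{2 S}$ ($g{\left(S \right)} = 0 S + \frac{1}{S + S} = 0 + \frac{1}{2 S} = \frac{1}{2 S}$)
$g{\left(-20 + 19 \right)} + p = \frac{1}{2 \left(-20 + 19\right)} + 4571 = \frac{1}{2 \left(-1\right)} + 4571 = \frac{1}{2} \left(-1\right) + 4571 = - \frac{1}{2} + 4571 = \frac{9141}{2}$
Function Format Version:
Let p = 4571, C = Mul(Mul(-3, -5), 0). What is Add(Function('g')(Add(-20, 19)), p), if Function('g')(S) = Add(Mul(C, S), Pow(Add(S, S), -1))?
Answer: Rational(9141, 2) ≈ 4570.5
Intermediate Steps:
C = 0 (C = Mul(15, 0) = 0)
Function('g')(S) = Mul(Rational(1, 2), Pow(S, -1)) (Function('g')(S) = Add(Mul(0, S), Pow(Add(S, S), -1)) = Add(0, Pow(Mul(2, S), -1)) = Add(0, Mul(Rational(1, 2), Pow(S, -1))) = Mul(Rational(1, 2), Pow(S, -1)))
Add(Function('g')(Add(-20, 19)), p) = Add(Mul(Rational(1, 2), Pow(Add(-20, 19), -1)), 4571) = Add(Mul(Rational(1, 2), Pow(-1, -1)), 4571) = Add(Mul(Rational(1, 2), -1), 4571) = Add(Rational(-1, 2), 4571) = Rational(9141, 2)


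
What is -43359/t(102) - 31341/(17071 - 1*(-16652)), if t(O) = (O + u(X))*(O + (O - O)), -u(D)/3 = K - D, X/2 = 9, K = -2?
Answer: -24445361/6879492 ≈ -3.5534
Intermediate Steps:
X = 18 (X = 2*9 = 18)
u(D) = 6 + 3*D (u(D) = -3*(-2 - D) = 6 + 3*D)
t(O) = O*(60 + O) (t(O) = (O + (6 + 3*18))*(O + (O - O)) = (O + (6 + 54))*(O + 0) = (O + 60)*O = (60 + O)*O = O*(60 + O))
-43359/t(102) - 31341/(17071 - 1*(-16652)) = -43359*1/(102*(60 + 102)) - 31341/(17071 - 1*(-16652)) = -43359/(102*162) - 31341/(17071 + 16652) = -43359/16524 - 31341/33723 = -43359*1/16524 - 31341*1/33723 = -14453/5508 - 10447/11241 = -24445361/6879492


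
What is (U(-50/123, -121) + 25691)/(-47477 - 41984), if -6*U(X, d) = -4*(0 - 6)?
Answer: -25687/89461 ≈ -0.28713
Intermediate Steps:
U(X, d) = -4 (U(X, d) = -(-2)*(0 - 6)/3 = -(-2)*(-6)/3 = -1/6*24 = -4)
(U(-50/123, -121) + 25691)/(-47477 - 41984) = (-4 + 25691)/(-47477 - 41984) = 25687/(-89461) = 25687*(-1/89461) = -25687/89461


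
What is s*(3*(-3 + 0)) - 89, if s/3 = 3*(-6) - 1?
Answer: 424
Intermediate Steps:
s = -57 (s = 3*(3*(-6) - 1) = 3*(-18 - 1) = 3*(-19) = -57)
s*(3*(-3 + 0)) - 89 = -171*(-3 + 0) - 89 = -171*(-3) - 89 = -57*(-9) - 89 = 513 - 89 = 424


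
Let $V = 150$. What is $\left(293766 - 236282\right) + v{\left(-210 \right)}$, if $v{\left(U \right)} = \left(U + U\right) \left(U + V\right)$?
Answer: $82684$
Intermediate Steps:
$v{\left(U \right)} = 2 U \left(150 + U\right)$ ($v{\left(U \right)} = \left(U + U\right) \left(U + 150\right) = 2 U \left(150 + U\right)$)
$\left(293766 - 236282\right) + v{\left(-210 \right)} = \left(293766 - 236282\right) + 2 \left(-210\right) \left(150 - 210\right) = 57484 + 2 \left(-210\right) \left(-60\right) = 57484 + 25200 = 82684$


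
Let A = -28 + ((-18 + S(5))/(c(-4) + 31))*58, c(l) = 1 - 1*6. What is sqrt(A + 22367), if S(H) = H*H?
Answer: 3*sqrt(419770)/13 ≈ 149.51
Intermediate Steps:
c(l) = -5 (c(l) = 1 - 6 = -5)
S(H) = H**2
A = -161/13 (A = -28 + ((-18 + 5**2)/(-5 + 31))*58 = -28 + ((-18 + 25)/26)*58 = -28 + (7*(1/26))*58 = -28 + (7/26)*58 = -28 + 203/13 = -161/13 ≈ -12.385)
sqrt(A + 22367) = sqrt(-161/13 + 22367) = sqrt(290610/13) = 3*sqrt(419770)/13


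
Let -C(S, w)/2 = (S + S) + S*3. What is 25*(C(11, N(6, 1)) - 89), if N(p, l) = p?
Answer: -4975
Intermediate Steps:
C(S, w) = -10*S (C(S, w) = -2*((S + S) + S*3) = -2*(2*S + 3*S) = -10*S)
25*(C(11, N(6, 1)) - 89) = 25*(-10*11 - 89) = 25*(-110 - 89) = 25*(-199) = -4975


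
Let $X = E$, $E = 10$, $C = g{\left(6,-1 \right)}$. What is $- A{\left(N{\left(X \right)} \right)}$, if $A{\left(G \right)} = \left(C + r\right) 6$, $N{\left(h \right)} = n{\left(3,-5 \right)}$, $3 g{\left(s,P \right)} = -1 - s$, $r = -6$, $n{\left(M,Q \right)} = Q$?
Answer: $50$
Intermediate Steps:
$g{\left(s,P \right)} = - \frac{1}{3} - \frac{s}{3}$ ($g{\left(s,P \right)} = \frac{-1 - s}{3} = - \frac{1}{3} - \frac{s}{3}$)
$C = - \frac{7}{3}$ ($C = - \frac{1}{3} - 2 = - \frac{7}{3} \approx -2.3333$)
$X = 10$
$N{\left(h \right)} = -5$
$A{\left(G \right)} = -50$ ($A{\left(G \right)} = \left(- \frac{7}{3} - 6\right) 6 = \left(- \frac{25}{3}\right) 6 = -50$)
$- A{\left(N{\left(X \right)} \right)} = \left(-1\right) \left(-50\right) = 50$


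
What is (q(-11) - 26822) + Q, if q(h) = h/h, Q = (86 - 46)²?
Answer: -25221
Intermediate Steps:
Q = 1600 (Q = 40² = 1600)
q(h) = 1
(q(-11) - 26822) + Q = (1 - 26822) + 1600 = -26821 + 1600 = -25221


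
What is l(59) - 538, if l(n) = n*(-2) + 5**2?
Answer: -631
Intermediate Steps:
l(n) = 25 - 2*n (l(n) = -2*n + 25 = 25 - 2*n)
l(59) - 538 = (25 - 2*59) - 538 = (25 - 118) - 538 = -93 - 538 = -631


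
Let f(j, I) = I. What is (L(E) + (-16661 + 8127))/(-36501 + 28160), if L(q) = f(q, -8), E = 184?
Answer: 8542/8341 ≈ 1.0241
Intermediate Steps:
L(q) = -8
(L(E) + (-16661 + 8127))/(-36501 + 28160) = (-8 + (-16661 + 8127))/(-36501 + 28160) = (-8 - 8534)/(-8341) = -8542*(-1/8341) = 8542/8341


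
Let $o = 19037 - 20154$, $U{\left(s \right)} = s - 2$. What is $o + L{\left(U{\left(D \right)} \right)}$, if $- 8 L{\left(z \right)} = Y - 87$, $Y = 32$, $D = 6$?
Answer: $- \frac{8881}{8} \approx -1110.1$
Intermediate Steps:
$U{\left(s \right)} = -2 + s$
$L{\left(z \right)} = \frac{55}{8}$ ($L{\left(z \right)} = - \frac{32 - 87}{8} = \left(- \frac{1}{8}\right) \left(-55\right) = \frac{55}{8}$)
$o = -1117$ ($o = 19037 - 20154 = -1117$)
$o + L{\left(U{\left(D \right)} \right)} = -1117 + \frac{55}{8} = - \frac{8881}{8}$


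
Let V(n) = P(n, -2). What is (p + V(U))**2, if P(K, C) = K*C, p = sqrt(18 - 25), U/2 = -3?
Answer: (12 + I*sqrt(7))**2 ≈ 137.0 + 63.498*I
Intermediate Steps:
U = -6 (U = 2*(-3) = -6)
p = I*sqrt(7) (p = sqrt(-7) = I*sqrt(7) ≈ 2.6458*I)
P(K, C) = C*K
V(n) = -2*n
(p + V(U))**2 = (I*sqrt(7) - 2*(-6))**2 = (I*sqrt(7) + 12)**2 = (12 + I*sqrt(7))**2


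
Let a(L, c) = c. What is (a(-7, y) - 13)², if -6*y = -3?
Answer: 625/4 ≈ 156.25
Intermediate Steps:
y = ½ (y = -⅙*(-3) = ½ ≈ 0.50000)
(a(-7, y) - 13)² = (½ - 13)² = (-25/2)² = 625/4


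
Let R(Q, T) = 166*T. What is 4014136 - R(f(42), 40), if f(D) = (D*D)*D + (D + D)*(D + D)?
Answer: 4007496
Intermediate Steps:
f(D) = D**3 + 4*D**2 (f(D) = D**2*D + (2*D)*(2*D) = D**3 + 4*D**2)
4014136 - R(f(42), 40) = 4014136 - 166*40 = 4014136 - 1*6640 = 4014136 - 6640 = 4007496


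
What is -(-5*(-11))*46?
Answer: -2530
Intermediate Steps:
-(-5*(-11))*46 = -55*46 = -1*2530 = -2530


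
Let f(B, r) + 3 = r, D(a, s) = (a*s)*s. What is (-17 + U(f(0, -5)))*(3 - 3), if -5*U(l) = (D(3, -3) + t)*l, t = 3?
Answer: 0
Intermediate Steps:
D(a, s) = a*s²
f(B, r) = -3 + r
U(l) = -6*l (U(l) = -(3*(-3)² + 3)*l/5 = -(3*9 + 3)*l/5 = -(27 + 3)*l/5 = -6*l)
(-17 + U(f(0, -5)))*(3 - 3) = (-17 - 6*(-3 - 5))*(3 - 3) = (-17 - 6*(-8))*0 = (-17 + 48)*0 = 31*0 = 0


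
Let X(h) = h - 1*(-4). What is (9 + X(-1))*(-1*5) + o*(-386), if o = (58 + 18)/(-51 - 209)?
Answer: 3434/65 ≈ 52.831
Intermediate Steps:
X(h) = 4 + h (X(h) = h + 4 = 4 + h)
o = -19/65 (o = 76/(-260) = 76*(-1/260) = -19/65 ≈ -0.29231)
(9 + X(-1))*(-1*5) + o*(-386) = (9 + (4 - 1))*(-1*5) - 19/65*(-386) = (9 + 3)*(-5) + 7334/65 = 12*(-5) + 7334/65 = -60 + 7334/65 = 3434/65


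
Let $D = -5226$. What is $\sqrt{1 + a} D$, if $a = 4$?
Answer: $- 5226 \sqrt{5} \approx -11686.0$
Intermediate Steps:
$\sqrt{1 + a} D = \sqrt{1 + 4} \left(-5226\right) = \sqrt{5} \left(-5226\right) = - 5226 \sqrt{5}$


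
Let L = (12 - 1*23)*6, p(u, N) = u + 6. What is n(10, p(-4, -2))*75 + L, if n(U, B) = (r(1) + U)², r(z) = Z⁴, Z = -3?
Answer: 621009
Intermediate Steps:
p(u, N) = 6 + u
r(z) = 81 (r(z) = (-3)⁴ = 81)
L = -66 (L = (12 - 23)*6 = -11*6 = -66)
n(U, B) = (81 + U)²
n(10, p(-4, -2))*75 + L = (81 + 10)²*75 - 66 = 91²*75 - 66 = 8281*75 - 66 = 621075 - 66 = 621009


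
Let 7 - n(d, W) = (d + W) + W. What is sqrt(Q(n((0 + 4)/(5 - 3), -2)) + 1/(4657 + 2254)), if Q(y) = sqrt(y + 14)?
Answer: sqrt(6911 + 47761921*sqrt(23))/6911 ≈ 2.1900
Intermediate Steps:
n(d, W) = 7 - d - 2*W (n(d, W) = 7 - ((d + W) + W) = 7 - ((W + d) + W) = 7 - (d + 2*W) = 7 + (-d - 2*W) = 7 - d - 2*W)
Q(y) = sqrt(14 + y)
sqrt(Q(n((0 + 4)/(5 - 3), -2)) + 1/(4657 + 2254)) = sqrt(sqrt(14 + (7 - (0 + 4)/(5 - 3) - 2*(-2))) + 1/(4657 + 2254)) = sqrt(sqrt(14 + (7 - 4/2 + 4)) + 1/6911) = sqrt(sqrt(14 + (7 - 1*2 + 4)) + 1/6911) = sqrt(sqrt(14 + (7 - 2 + 4)) + 1/6911) = sqrt(sqrt(14 + 9) + 1/6911) = sqrt(sqrt(23) + 1/6911) = sqrt(1/6911 + sqrt(23))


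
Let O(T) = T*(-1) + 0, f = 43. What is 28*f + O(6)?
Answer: 1198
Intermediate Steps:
O(T) = -T (O(T) = -T + 0 = -T)
28*f + O(6) = 28*43 - 1*6 = 1204 - 6 = 1198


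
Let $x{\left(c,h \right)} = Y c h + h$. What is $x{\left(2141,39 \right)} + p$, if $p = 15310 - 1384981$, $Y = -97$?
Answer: $-9469035$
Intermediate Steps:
$x{\left(c,h \right)} = h - 97 c h$ ($x{\left(c,h \right)} = - 97 c h + h = h - 97 c h$)
$p = -1369671$
$x{\left(2141,39 \right)} + p = 39 \left(1 - 207677\right) - 1369671 = 39 \left(-207676\right) - 1369671 = -8099364 - 1369671 = -9469035$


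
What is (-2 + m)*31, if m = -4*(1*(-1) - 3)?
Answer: 434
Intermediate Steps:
m = 16 (m = -4*(-1 - 3) = -4*(-4) = 16)
(-2 + m)*31 = (-2 + 16)*31 = 14*31 = 434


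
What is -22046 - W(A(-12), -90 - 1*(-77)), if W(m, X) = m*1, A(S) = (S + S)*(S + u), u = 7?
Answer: -22166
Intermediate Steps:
A(S) = 2*S*(7 + S) (A(S) = (S + S)*(S + 7) = (2*S)*(7 + S) = 2*S*(7 + S))
W(m, X) = m
-22046 - W(A(-12), -90 - 1*(-77)) = -22046 - 2*(-12)*(7 - 12) = -22046 - 2*(-12)*(-5) = -22046 - 1*120 = -22046 - 120 = -22166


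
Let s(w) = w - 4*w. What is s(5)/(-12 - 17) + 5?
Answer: 160/29 ≈ 5.5172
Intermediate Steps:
s(w) = -3*w
s(5)/(-12 - 17) + 5 = (-3*5)/(-12 - 17) + 5 = -15/(-29) + 5 = -15*(-1/29) + 5 = 15/29 + 5 = 160/29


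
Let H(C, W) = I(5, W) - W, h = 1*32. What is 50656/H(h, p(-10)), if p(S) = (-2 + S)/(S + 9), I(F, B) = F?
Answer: -50656/7 ≈ -7236.6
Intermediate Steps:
h = 32
p(S) = (-2 + S)/(9 + S)
H(C, W) = 5 - W
50656/H(h, p(-10)) = 50656/(5 - (-2 - 10)/(9 - 10)) = 50656/(5 - (-12)/(-1)) = 50656/(5 - (-1)*(-12)) = 50656/(5 - 1*12) = 50656/(5 - 12) = 50656/(-7) = 50656*(-1/7) = -50656/7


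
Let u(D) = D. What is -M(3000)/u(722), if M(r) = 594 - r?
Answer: 1203/361 ≈ 3.3324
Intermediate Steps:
-M(3000)/u(722) = -(594 - 1*3000)/722 = -(594 - 3000)/722 = -(-2406)/722 = -1*(-1203/361) = 1203/361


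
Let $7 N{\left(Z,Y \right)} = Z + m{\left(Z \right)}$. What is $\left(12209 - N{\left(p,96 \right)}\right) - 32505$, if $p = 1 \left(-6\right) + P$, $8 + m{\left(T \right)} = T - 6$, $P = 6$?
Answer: $-20294$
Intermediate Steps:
$m{\left(T \right)} = -14 + T$ ($m{\left(T \right)} = -8 + \left(T - 6\right) = -8 + \left(-6 + T\right) = -14 + T$)
$p = 0$ ($p = 1 \left(-6\right) + 6 = -6 + 6 = 0$)
$N{\left(Z,Y \right)} = -2 + \frac{2 Z}{7}$ ($N{\left(Z,Y \right)} = \frac{Z + \left(-14 + Z\right)}{7} = \frac{-14 + 2 Z}{7} = -2 + \frac{2 Z}{7}$)
$\left(12209 - N{\left(p,96 \right)}\right) - 32505 = \left(12209 - \left(-2 + \frac{2}{7} \cdot 0\right)\right) - 32505 = \left(12209 - \left(-2 + 0\right)\right) - 32505 = \left(12209 - -2\right) - 32505 = \left(12209 + 2\right) - 32505 = 12211 - 32505 = -20294$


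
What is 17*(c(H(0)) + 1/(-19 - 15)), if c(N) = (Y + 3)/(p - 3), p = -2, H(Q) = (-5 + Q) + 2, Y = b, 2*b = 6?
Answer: -209/10 ≈ -20.900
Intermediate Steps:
b = 3 (b = (½)*6 = 3)
Y = 3
H(Q) = -3 + Q
c(N) = -6/5 (c(N) = (3 + 3)/(-2 - 3) = 6/(-5) = 6*(-⅕) = -6/5)
17*(c(H(0)) + 1/(-19 - 15)) = 17*(-6/5 + 1/(-19 - 15)) = 17*(-6/5 + 1/(-34)) = 17*(-6/5 - 1/34) = 17*(-209/170) = -209/10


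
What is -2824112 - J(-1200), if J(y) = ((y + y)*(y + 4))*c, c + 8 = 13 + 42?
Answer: -137732912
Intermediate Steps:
c = 47 (c = -8 + (13 + 42) = -8 + 55 = 47)
J(y) = 94*y*(4 + y) (J(y) = ((y + y)*(y + 4))*47 = ((2*y)*(4 + y))*47 = (2*y*(4 + y))*47 = 94*y*(4 + y))
-2824112 - J(-1200) = -2824112 - 94*(-1200)*(4 - 1200) = -2824112 - 94*(-1200)*(-1196) = -2824112 - 1*134908800 = -2824112 - 134908800 = -137732912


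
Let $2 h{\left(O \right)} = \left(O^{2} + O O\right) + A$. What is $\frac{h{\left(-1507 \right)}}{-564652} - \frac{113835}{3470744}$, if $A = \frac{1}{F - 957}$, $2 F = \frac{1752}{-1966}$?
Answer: $- \frac{934875738078280421}{230558468879156484} \approx -4.0548$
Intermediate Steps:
$F = - \frac{438}{983}$ ($F = \frac{1752 \frac{1}{-1966}}{2} = \frac{1752 \left(- \frac{1}{1966}\right)}{2} = \frac{1}{2} \left(- \frac{876}{983}\right) = - \frac{438}{983} \approx -0.44557$)
$A = - \frac{983}{941169}$ ($A = \frac{1}{- \frac{438}{983} - 957} = \frac{1}{- \frac{941169}{983}} = - \frac{983}{941169} \approx -0.0010444$)
$h{\left(O \right)} = - \frac{983}{1882338} + O^{2}$ ($h{\left(O \right)} = \frac{\left(O^{2} + O O\right) - \frac{983}{941169}}{2} = \frac{\left(O^{2} + O^{2}\right) - \frac{983}{941169}}{2} = \frac{2 O^{2} - \frac{983}{941169}}{2} = \frac{- \frac{983}{941169} + 2 O^{2}}{2} = - \frac{983}{1882338} + O^{2}$)
$\frac{h{\left(-1507 \right)}}{-564652} - \frac{113835}{3470744} = \frac{- \frac{983}{1882338} + \left(-1507\right)^{2}}{-564652} - \frac{113835}{3470744} = \left(- \frac{983}{1882338} + 2271049\right) \left(- \frac{1}{564652}\right) - \frac{113835}{3470744} = \frac{4274881831579}{1882338} \left(- \frac{1}{564652}\right) - \frac{113835}{3470744} = - \frac{4274881831579}{1062865916376} - \frac{113835}{3470744} = - \frac{934875738078280421}{230558468879156484}$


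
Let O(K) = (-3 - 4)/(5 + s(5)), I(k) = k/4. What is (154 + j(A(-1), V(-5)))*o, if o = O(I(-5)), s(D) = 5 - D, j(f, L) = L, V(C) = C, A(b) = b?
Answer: -1043/5 ≈ -208.60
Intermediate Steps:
I(k) = k/4 (I(k) = k*(¼) = k/4)
O(K) = -7/5 (O(K) = (-3 - 4)/(5 + (5 - 1*5)) = -7/(5 + (5 - 5)) = -7/(5 + 0) = -7/5)
o = -7/5 ≈ -1.4000
(154 + j(A(-1), V(-5)))*o = (154 - 5)*(-7/5) = 149*(-7/5) = -1043/5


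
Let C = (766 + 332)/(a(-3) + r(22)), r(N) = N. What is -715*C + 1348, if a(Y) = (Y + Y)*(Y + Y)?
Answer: -353443/29 ≈ -12188.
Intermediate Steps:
a(Y) = 4*Y² (a(Y) = (2*Y)*(2*Y) = 4*Y²)
C = 549/29 (C = (766 + 332)/(4*(-3)² + 22) = 1098/(4*9 + 22) = 1098/(36 + 22) = 1098/58 = 1098*(1/58) = 549/29 ≈ 18.931)
-715*C + 1348 = -715*549/29 + 1348 = -392535/29 + 1348 = -353443/29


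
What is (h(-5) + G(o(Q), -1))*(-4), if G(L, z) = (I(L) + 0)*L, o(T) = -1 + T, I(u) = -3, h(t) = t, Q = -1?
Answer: -4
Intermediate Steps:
G(L, z) = -3*L (G(L, z) = (-3 + 0)*L = -3*L)
(h(-5) + G(o(Q), -1))*(-4) = (-5 - 3*(-1 - 1))*(-4) = (-5 - 3*(-2))*(-4) = (-5 + 6)*(-4) = 1*(-4) = -4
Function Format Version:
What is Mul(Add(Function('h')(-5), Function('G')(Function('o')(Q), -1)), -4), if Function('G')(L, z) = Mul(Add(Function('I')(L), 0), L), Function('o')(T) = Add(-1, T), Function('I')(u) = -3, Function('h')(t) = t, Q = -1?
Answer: -4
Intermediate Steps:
Function('G')(L, z) = Mul(-3, L) (Function('G')(L, z) = Mul(Add(-3, 0), L) = Mul(-3, L))
Mul(Add(Function('h')(-5), Function('G')(Function('o')(Q), -1)), -4) = Mul(Add(-5, Mul(-3, Add(-1, -1))), -4) = Mul(Add(-5, Mul(-3, -2)), -4) = Mul(Add(-5, 6), -4) = Mul(1, -4) = -4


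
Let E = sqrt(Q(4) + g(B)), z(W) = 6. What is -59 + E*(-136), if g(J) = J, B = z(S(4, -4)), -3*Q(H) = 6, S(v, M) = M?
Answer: -331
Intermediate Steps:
Q(H) = -2 (Q(H) = -1/3*6 = -2)
B = 6
E = 2 (E = sqrt(-2 + 6) = sqrt(4) = 2)
-59 + E*(-136) = -59 + 2*(-136) = -59 - 272 = -331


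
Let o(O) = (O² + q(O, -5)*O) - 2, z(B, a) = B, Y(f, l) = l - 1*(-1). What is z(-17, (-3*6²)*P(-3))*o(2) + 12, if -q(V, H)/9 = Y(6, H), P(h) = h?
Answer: -1246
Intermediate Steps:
Y(f, l) = 1 + l (Y(f, l) = l + 1 = 1 + l)
q(V, H) = -9 - 9*H (q(V, H) = -9*(1 + H) = -9 - 9*H)
o(O) = -2 + O² + 36*O (o(O) = (O² + (-9 - 9*(-5))*O) - 2 = (O² + (-9 + 45)*O) - 2 = (O² + 36*O) - 2 = -2 + O² + 36*O)
z(-17, (-3*6²)*P(-3))*o(2) + 12 = -17*(-2 + 2² + 36*2) + 12 = -17*(-2 + 4 + 72) + 12 = -17*74 + 12 = -1258 + 12 = -1246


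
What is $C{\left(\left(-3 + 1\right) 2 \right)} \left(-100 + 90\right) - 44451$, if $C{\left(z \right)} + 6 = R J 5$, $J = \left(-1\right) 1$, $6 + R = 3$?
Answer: $-44541$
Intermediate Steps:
$R = -3$ ($R = -6 + 3 = -3$)
$J = -1$
$C{\left(z \right)} = 9$ ($C{\left(z \right)} = -6 + \left(-3\right) \left(-1\right) 5 = -6 + 3 \cdot 5 = -6 + 15 = 9$)
$C{\left(\left(-3 + 1\right) 2 \right)} \left(-100 + 90\right) - 44451 = 9 \left(-100 + 90\right) - 44451 = 9 \left(-10\right) - 44451 = -90 - 44451 = -44541$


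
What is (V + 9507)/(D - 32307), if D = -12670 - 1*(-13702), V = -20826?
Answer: 3773/10425 ≈ 0.36192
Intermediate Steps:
D = 1032 (D = -12670 + 13702 = 1032)
(V + 9507)/(D - 32307) = (-20826 + 9507)/(1032 - 32307) = -11319/(-31275) = -11319*(-1/31275) = 3773/10425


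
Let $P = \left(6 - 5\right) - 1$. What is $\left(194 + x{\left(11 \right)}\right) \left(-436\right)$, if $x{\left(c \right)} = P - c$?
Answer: $-79788$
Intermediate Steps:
$P = 0$ ($P = 1 - 1 = 0$)
$x{\left(c \right)} = - c$ ($x{\left(c \right)} = 0 - c = - c$)
$\left(194 + x{\left(11 \right)}\right) \left(-436\right) = \left(194 - 11\right) \left(-436\right) = 183 \left(-436\right) = -79788$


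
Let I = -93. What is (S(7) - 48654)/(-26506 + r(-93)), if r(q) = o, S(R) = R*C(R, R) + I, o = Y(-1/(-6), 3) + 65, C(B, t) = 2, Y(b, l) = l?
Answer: 48733/26438 ≈ 1.8433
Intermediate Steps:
o = 68 (o = 3 + 65 = 68)
S(R) = -93 + 2*R (S(R) = R*2 - 93 = 2*R - 93 = -93 + 2*R)
r(q) = 68
(S(7) - 48654)/(-26506 + r(-93)) = ((-93 + 2*7) - 48654)/(-26506 + 68) = ((-93 + 14) - 48654)/(-26438) = (-79 - 48654)*(-1/26438) = -48733*(-1/26438) = 48733/26438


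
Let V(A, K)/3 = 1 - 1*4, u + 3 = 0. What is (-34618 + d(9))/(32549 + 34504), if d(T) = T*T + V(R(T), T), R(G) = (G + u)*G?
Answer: -34546/67053 ≈ -0.51520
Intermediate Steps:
u = -3 (u = -3 + 0 = -3)
R(G) = G*(-3 + G) (R(G) = (G - 3)*G = (-3 + G)*G = G*(-3 + G))
V(A, K) = -9 (V(A, K) = 3*(1 - 1*4) = 3*(1 - 4) = 3*(-3) = -9)
d(T) = -9 + T**2 (d(T) = T*T - 9 = T**2 - 9 = -9 + T**2)
(-34618 + d(9))/(32549 + 34504) = (-34618 + (-9 + 9**2))/(32549 + 34504) = (-34618 + (-9 + 81))/67053 = (-34618 + 72)*(1/67053) = -34546*1/67053 = -34546/67053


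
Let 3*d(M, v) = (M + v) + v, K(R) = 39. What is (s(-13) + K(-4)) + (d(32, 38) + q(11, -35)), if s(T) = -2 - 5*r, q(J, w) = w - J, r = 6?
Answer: -3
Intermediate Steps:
d(M, v) = M/3 + 2*v/3 (d(M, v) = ((M + v) + v)/3 = (M + 2*v)/3 = M/3 + 2*v/3)
s(T) = -32 (s(T) = -2 - 5*6 = -2 - 30 = -32)
(s(-13) + K(-4)) + (d(32, 38) + q(11, -35)) = (-32 + 39) + (((1/3)*32 + (2/3)*38) + (-35 - 1*11)) = 7 + ((32/3 + 76/3) + (-35 - 11)) = 7 + (36 - 46) = 7 - 10 = -3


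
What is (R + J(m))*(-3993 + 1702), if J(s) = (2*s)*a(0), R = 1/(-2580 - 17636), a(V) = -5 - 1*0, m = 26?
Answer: 12041864851/20216 ≈ 5.9566e+5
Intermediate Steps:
a(V) = -5 (a(V) = -5 + 0 = -5)
R = -1/20216 (R = 1/(-20216) = -1/20216 ≈ -4.9466e-5)
J(s) = -10*s (J(s) = (2*s)*(-5) = -10*s)
(R + J(m))*(-3993 + 1702) = (-1/20216 - 10*26)*(-3993 + 1702) = (-1/20216 - 260)*(-2291) = -5256161/20216*(-2291) = 12041864851/20216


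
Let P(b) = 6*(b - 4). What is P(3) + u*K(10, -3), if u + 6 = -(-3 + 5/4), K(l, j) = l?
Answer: -97/2 ≈ -48.500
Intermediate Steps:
u = -17/4 (u = -6 - (-3 + 5/4) = -6 - 1*(-7/4) = -6 + 7/4 = -17/4 ≈ -4.2500)
P(b) = -24 + 6*b (P(b) = 6*(-4 + b) = -24 + 6*b)
P(3) + u*K(10, -3) = (-24 + 6*3) - 17/4*10 = (-24 + 18) - 85/2 = -6 - 85/2 = -97/2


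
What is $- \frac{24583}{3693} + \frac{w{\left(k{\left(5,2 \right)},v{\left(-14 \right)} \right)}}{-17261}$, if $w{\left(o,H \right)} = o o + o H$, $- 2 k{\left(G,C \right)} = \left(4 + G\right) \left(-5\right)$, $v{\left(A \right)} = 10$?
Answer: $- \frac{1708110677}{254979492} \approx -6.699$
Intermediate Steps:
$k{\left(G,C \right)} = 10 + \frac{5 G}{2}$ ($k{\left(G,C \right)} = - \frac{\left(4 + G\right) \left(-5\right)}{2} = - \frac{-20 - 5 G}{2} = 10 + \frac{5 G}{2}$)
$w{\left(o,H \right)} = o^{2} + H o$
$- \frac{24583}{3693} + \frac{w{\left(k{\left(5,2 \right)},v{\left(-14 \right)} \right)}}{-17261} = - \frac{24583}{3693} + \frac{\left(10 + \frac{5}{2} \cdot 5\right) \left(10 + \left(10 + \frac{5}{2} \cdot 5\right)\right)}{-17261} = \left(-24583\right) \frac{1}{3693} + \left(10 + \frac{25}{2}\right) \left(10 + \left(10 + \frac{25}{2}\right)\right) \left(- \frac{1}{17261}\right) = - \frac{24583}{3693} + \frac{45 \left(10 + \frac{45}{2}\right)}{2} \left(- \frac{1}{17261}\right) = - \frac{24583}{3693} + \frac{45}{2} \cdot \frac{65}{2} \left(- \frac{1}{17261}\right) = - \frac{24583}{3693} + \frac{2925}{4} \left(- \frac{1}{17261}\right) = - \frac{24583}{3693} - \frac{2925}{69044} = - \frac{1708110677}{254979492}$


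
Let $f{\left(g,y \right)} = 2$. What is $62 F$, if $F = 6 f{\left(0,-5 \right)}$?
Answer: $744$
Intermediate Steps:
$F = 12$ ($F = 6 \cdot 2 = 12$)
$62 F = 62 \cdot 12 = 744$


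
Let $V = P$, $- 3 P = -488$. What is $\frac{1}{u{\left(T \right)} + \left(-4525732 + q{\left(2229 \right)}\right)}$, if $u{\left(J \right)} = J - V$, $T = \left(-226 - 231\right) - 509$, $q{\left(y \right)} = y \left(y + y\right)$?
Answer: $\frac{3}{16230064} \approx 1.8484 \cdot 10^{-7}$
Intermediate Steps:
$q{\left(y \right)} = 2 y^{2}$ ($q{\left(y \right)} = y 2 y = 2 y^{2}$)
$P = \frac{488}{3}$ ($P = \left(- \frac{1}{3}\right) \left(-488\right) = \frac{488}{3} \approx 162.67$)
$V = \frac{488}{3} \approx 162.67$
$T = -966$ ($T = -457 - 509 = -966$)
$u{\left(J \right)} = - \frac{488}{3} + J$ ($u{\left(J \right)} = J - \frac{488}{3} = - \frac{488}{3} + J$)
$\frac{1}{u{\left(T \right)} + \left(-4525732 + q{\left(2229 \right)}\right)} = \frac{1}{\left(- \frac{488}{3} - 966\right) - \left(4525732 - 2 \cdot 2229^{2}\right)} = \frac{1}{- \frac{3386}{3} + \left(-4525732 + 2 \cdot 4968441\right)} = \frac{1}{- \frac{3386}{3} + \left(-4525732 + 9936882\right)} = \frac{1}{- \frac{3386}{3} + 5411150} = \frac{1}{\frac{16230064}{3}} = \frac{3}{16230064}$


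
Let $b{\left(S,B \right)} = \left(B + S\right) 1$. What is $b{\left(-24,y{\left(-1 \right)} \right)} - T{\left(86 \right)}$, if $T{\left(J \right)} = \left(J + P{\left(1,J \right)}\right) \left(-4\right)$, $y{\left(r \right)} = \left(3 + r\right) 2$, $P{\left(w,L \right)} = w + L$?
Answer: $672$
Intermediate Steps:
$P{\left(w,L \right)} = L + w$
$y{\left(r \right)} = 6 + 2 r$
$b{\left(S,B \right)} = B + S$
$T{\left(J \right)} = -4 - 8 J$ ($T{\left(J \right)} = \left(J + \left(J + 1\right)\right) \left(-4\right) = \left(J + \left(1 + J\right)\right) \left(-4\right) = \left(1 + 2 J\right) \left(-4\right) = -4 - 8 J$)
$b{\left(-24,y{\left(-1 \right)} \right)} - T{\left(86 \right)} = \left(\left(6 + 2 \left(-1\right)\right) - 24\right) - \left(-4 - 688\right) = \left(\left(6 - 2\right) - 24\right) - \left(-4 - 688\right) = \left(4 - 24\right) - -692 = -20 + 692 = 672$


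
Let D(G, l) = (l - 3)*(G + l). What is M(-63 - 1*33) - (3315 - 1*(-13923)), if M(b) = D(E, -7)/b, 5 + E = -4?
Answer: -51719/3 ≈ -17240.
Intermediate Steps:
E = -9 (E = -5 - 4 = -9)
D(G, l) = (-3 + l)*(G + l)
M(b) = 160/b (M(b) = ((-7)**2 - 3*(-9) - 3*(-7) - 9*(-7))/b = (49 + 27 + 21 + 63)/b = 160/b)
M(-63 - 1*33) - (3315 - 1*(-13923)) = 160/(-63 - 1*33) - (3315 - 1*(-13923)) = 160/(-63 - 33) - (3315 + 13923) = 160/(-96) - 1*17238 = 160*(-1/96) - 17238 = -5/3 - 17238 = -51719/3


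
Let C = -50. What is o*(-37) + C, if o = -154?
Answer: 5648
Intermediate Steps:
o*(-37) + C = -154*(-37) - 50 = 5698 - 50 = 5648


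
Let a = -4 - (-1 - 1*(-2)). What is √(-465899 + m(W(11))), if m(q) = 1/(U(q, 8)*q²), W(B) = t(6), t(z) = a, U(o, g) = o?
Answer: 8*I*√4549795/25 ≈ 682.57*I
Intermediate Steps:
a = -5 (a = -4 - (-1 + 2) = -4 - 1*1 = -4 - 1 = -5)
t(z) = -5
W(B) = -5
m(q) = q⁻³ (m(q) = 1/(q*q²) = 1/(q³) = q⁻³)
√(-465899 + m(W(11))) = √(-465899 + (-5)⁻³) = √(-465899 - 1/125) = √(-58237376/125) = 8*I*√4549795/25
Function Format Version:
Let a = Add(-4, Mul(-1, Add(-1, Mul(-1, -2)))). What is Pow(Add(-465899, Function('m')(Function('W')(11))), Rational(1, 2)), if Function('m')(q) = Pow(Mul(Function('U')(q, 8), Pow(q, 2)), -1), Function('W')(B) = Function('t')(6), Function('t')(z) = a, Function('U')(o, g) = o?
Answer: Mul(Rational(8, 25), I, Pow(4549795, Rational(1, 2))) ≈ Mul(682.57, I)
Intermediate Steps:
a = -5 (a = Add(-4, Mul(-1, Add(-1, 2))) = Add(-4, Mul(-1, 1)) = Add(-4, -1) = -5)
Function('t')(z) = -5
Function('W')(B) = -5
Function('m')(q) = Pow(q, -3) (Function('m')(q) = Pow(Mul(q, Pow(q, 2)), -1) = Pow(Pow(q, 3), -1) = Pow(q, -3))
Pow(Add(-465899, Function('m')(Function('W')(11))), Rational(1, 2)) = Pow(Add(-465899, Pow(-5, -3)), Rational(1, 2)) = Pow(Add(-465899, Rational(-1, 125)), Rational(1, 2)) = Pow(Rational(-58237376, 125), Rational(1, 2)) = Mul(Rational(8, 25), I, Pow(4549795, Rational(1, 2)))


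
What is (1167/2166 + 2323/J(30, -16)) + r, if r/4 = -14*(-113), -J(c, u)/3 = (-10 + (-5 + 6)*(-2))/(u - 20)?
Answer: 2891999/722 ≈ 4005.5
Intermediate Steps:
J(c, u) = 36/(-20 + u) (J(c, u) = -3*(-10 + (-5 + 6)*(-2))/(u - 20) = -3*(-10 + 1*(-2))/(-20 + u) = -3*(-10 - 2)/(-20 + u) = -(-36)/(-20 + u) = 36/(-20 + u))
r = 6328 (r = 4*(-14*(-113)) = 4*1582 = 6328)
(1167/2166 + 2323/J(30, -16)) + r = (1167/2166 + 2323/((36/(-20 - 16)))) + 6328 = (1167*(1/2166) + 2323/((36/(-36)))) + 6328 = (389/722 + 2323/((36*(-1/36)))) + 6328 = (389/722 + 2323/(-1)) + 6328 = (389/722 + 2323*(-1)) + 6328 = (389/722 - 2323) + 6328 = -1676817/722 + 6328 = 2891999/722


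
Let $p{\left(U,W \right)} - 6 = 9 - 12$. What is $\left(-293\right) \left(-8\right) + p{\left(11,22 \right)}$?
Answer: $2347$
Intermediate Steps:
$p{\left(U,W \right)} = 3$ ($p{\left(U,W \right)} = 6 + \left(9 - 12\right) = 6 - 3 = 3$)
$\left(-293\right) \left(-8\right) + p{\left(11,22 \right)} = \left(-293\right) \left(-8\right) + 3 = 2344 + 3 = 2347$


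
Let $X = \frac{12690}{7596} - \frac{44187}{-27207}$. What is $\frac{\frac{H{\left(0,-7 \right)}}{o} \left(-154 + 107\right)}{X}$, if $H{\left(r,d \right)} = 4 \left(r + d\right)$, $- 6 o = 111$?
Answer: $- \frac{10072974576}{466543471} \approx -21.591$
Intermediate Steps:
$o = - \frac{37}{2}$ ($o = \left(- \frac{1}{6}\right) 111 = - \frac{37}{2} \approx -18.5$)
$H{\left(r,d \right)} = 4 d + 4 r$ ($H{\left(r,d \right)} = 4 \left(d + r\right) = 4 d + 4 r$)
$X = \frac{12609283}{3827118}$ ($X = 12690 \cdot \frac{1}{7596} - - \frac{14729}{9069} = \frac{705}{422} + \frac{14729}{9069} = \frac{12609283}{3827118} \approx 3.2947$)
$\frac{\frac{H{\left(0,-7 \right)}}{o} \left(-154 + 107\right)}{X} = \frac{\frac{4 \left(-7\right) + 4 \cdot 0}{- \frac{37}{2}} \left(-154 + 107\right)}{\frac{12609283}{3827118}} = \left(-28 + 0\right) \left(- \frac{2}{37}\right) \left(-47\right) \frac{3827118}{12609283} = \left(-28\right) \left(- \frac{2}{37}\right) \left(-47\right) \frac{3827118}{12609283} = \frac{56}{37} \left(-47\right) \frac{3827118}{12609283} = \left(- \frac{2632}{37}\right) \frac{3827118}{12609283} = - \frac{10072974576}{466543471}$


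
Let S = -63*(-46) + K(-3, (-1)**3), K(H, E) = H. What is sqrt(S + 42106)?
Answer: sqrt(45001) ≈ 212.13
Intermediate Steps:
S = 2895 (S = -63*(-46) - 3 = 2898 - 3 = 2895)
sqrt(S + 42106) = sqrt(2895 + 42106) = sqrt(45001)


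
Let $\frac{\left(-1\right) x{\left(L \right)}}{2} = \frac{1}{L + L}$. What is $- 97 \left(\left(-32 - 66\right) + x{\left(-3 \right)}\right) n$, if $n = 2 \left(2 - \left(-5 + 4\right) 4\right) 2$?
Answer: $227368$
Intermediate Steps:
$x{\left(L \right)} = - \frac{1}{L}$ ($x{\left(L \right)} = - \frac{2}{L + L} = - \frac{2}{2 L} = - 2 \frac{1}{2 L} = - \frac{1}{L}$)
$n = 24$ ($n = 2 \left(2 - \left(-1\right) 4\right) 2 = 2 \left(2 - -4\right) 2 = 2 \left(2 + 4\right) 2 = 2 \cdot 6 \cdot 2 = 12 \cdot 2 = 24$)
$- 97 \left(\left(-32 - 66\right) + x{\left(-3 \right)}\right) n = - 97 \left(\left(-32 - 66\right) - \frac{1}{-3}\right) 24 = - 97 \left(-98 - - \frac{1}{3}\right) 24 = - 97 \left(-98 + \frac{1}{3}\right) 24 = \left(-97\right) \left(- \frac{293}{3}\right) 24 = \frac{28421}{3} \cdot 24 = 227368$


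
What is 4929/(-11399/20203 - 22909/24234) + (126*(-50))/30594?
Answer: -12305866112968092/3768537780407 ≈ -3265.4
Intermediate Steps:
4929/(-11399/20203 - 22909/24234) + (126*(-50))/30594 = 4929/(-11399*1/20203 - 22909*1/24234) - 6300*1/30594 = 4929/(-11399/20203 - 22909/24234) - 1050/5099 = 4929/(-739073893/489599502) - 1050/5099 = 4929*(-489599502/739073893) - 1050/5099 = -2413235945358/739073893 - 1050/5099 = -12305866112968092/3768537780407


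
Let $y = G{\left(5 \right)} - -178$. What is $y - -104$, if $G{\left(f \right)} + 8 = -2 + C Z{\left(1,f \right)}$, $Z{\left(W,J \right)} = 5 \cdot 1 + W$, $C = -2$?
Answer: $260$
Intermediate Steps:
$Z{\left(W,J \right)} = 5 + W$
$G{\left(f \right)} = -22$ ($G{\left(f \right)} = -8 - \left(2 + 2 \left(5 + 1\right)\right) = -8 - 14 = -22$)
$y = 156$ ($y = -22 - -178 = -22 + 178 = 156$)
$y - -104 = 156 - -104 = 156 + \left(-47 + 151\right) = 156 + 104 = 260$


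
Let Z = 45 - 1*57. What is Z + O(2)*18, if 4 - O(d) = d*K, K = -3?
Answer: 168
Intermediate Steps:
O(d) = 4 + 3*d (O(d) = 4 - d*(-3) = 4 - (-3)*d = 4 + 3*d)
Z = -12 (Z = 45 - 57 = -12)
Z + O(2)*18 = -12 + (4 + 3*2)*18 = -12 + (4 + 6)*18 = -12 + 10*18 = -12 + 180 = 168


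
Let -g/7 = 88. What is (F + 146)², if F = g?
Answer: 220900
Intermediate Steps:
g = -616 (g = -7*88 = -616)
F = -616
(F + 146)² = (-616 + 146)² = (-470)² = 220900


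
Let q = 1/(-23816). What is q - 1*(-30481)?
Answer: 725935495/23816 ≈ 30481.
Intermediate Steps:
q = -1/23816 ≈ -4.1989e-5
q - 1*(-30481) = -1/23816 - 1*(-30481) = -1/23816 + 30481 = 725935495/23816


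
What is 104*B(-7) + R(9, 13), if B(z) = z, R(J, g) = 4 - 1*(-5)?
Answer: -719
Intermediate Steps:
R(J, g) = 9 (R(J, g) = 4 + 5 = 9)
104*B(-7) + R(9, 13) = 104*(-7) + 9 = -728 + 9 = -719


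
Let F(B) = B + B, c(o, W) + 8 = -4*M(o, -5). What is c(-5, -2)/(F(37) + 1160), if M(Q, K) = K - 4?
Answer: 14/617 ≈ 0.022690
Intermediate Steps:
M(Q, K) = -4 + K
c(o, W) = 28 (c(o, W) = -8 - 4*(-4 - 5) = -8 - 4*(-9) = -8 + 36 = 28)
F(B) = 2*B
c(-5, -2)/(F(37) + 1160) = 28/(2*37 + 1160) = 28/(74 + 1160) = 28/1234 = 28*(1/1234) = 14/617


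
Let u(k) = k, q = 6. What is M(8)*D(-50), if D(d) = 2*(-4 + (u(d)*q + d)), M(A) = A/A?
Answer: -708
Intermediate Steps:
M(A) = 1
D(d) = -8 + 14*d (D(d) = 2*(-4 + (d*6 + d)) = 2*(-4 + (6*d + d)) = 2*(-4 + 7*d) = -8 + 14*d)
M(8)*D(-50) = 1*(-8 + 14*(-50)) = 1*(-8 - 700) = 1*(-708) = -708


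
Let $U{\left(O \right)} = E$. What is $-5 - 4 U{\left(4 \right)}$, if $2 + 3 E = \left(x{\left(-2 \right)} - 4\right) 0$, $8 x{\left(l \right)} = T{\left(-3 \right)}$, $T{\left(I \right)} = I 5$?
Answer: $- \frac{7}{3} \approx -2.3333$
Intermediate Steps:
$T{\left(I \right)} = 5 I$
$x{\left(l \right)} = - \frac{15}{8}$ ($x{\left(l \right)} = \frac{5 \left(-3\right)}{8} = \frac{1}{8} \left(-15\right) = - \frac{15}{8}$)
$E = - \frac{2}{3}$ ($E = - \frac{2}{3} + \frac{\left(- \frac{15}{8} - 4\right) 0}{3} = - \frac{2}{3} + \frac{\left(- \frac{47}{8}\right) 0}{3} = - \frac{2}{3} + \frac{1}{3} \cdot 0 = - \frac{2}{3} + 0 = - \frac{2}{3} \approx -0.66667$)
$U{\left(O \right)} = - \frac{2}{3}$
$-5 - 4 U{\left(4 \right)} = -5 - - \frac{8}{3} = -5 + \frac{8}{3} = - \frac{7}{3}$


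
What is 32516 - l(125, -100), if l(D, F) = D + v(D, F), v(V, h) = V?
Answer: 32266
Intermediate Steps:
l(D, F) = 2*D (l(D, F) = D + D = 2*D)
32516 - l(125, -100) = 32516 - 2*125 = 32516 - 1*250 = 32516 - 250 = 32266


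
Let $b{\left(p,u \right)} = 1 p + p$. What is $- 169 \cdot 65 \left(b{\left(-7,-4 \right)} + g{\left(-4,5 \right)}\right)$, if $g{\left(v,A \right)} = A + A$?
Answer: $43940$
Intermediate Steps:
$g{\left(v,A \right)} = 2 A$
$b{\left(p,u \right)} = 2 p$ ($b{\left(p,u \right)} = p + p = 2 p$)
$- 169 \cdot 65 \left(b{\left(-7,-4 \right)} + g{\left(-4,5 \right)}\right) = - 169 \cdot 65 \left(2 \left(-7\right) + 2 \cdot 5\right) = - 169 \cdot 65 \left(-14 + 10\right) = - 169 \cdot 65 \left(-4\right) = \left(-169\right) \left(-260\right) = 43940$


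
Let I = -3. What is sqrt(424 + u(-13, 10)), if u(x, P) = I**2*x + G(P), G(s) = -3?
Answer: 4*sqrt(19) ≈ 17.436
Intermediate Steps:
u(x, P) = -3 + 9*x (u(x, P) = (-3)**2*x - 3 = 9*x - 3 = -3 + 9*x)
sqrt(424 + u(-13, 10)) = sqrt(424 + (-3 + 9*(-13))) = sqrt(424 + (-3 - 117)) = sqrt(424 - 120) = sqrt(304) = 4*sqrt(19)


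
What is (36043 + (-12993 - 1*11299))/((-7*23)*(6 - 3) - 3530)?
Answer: -11751/4013 ≈ -2.9282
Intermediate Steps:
(36043 + (-12993 - 1*11299))/((-7*23)*(6 - 3) - 3530) = (36043 + (-12993 - 11299))/(-161*3 - 3530) = (36043 - 24292)/(-483 - 3530) = 11751/(-4013) = 11751*(-1/4013) = -11751/4013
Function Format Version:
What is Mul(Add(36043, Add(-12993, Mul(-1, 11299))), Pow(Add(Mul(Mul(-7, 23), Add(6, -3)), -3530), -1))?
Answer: Rational(-11751, 4013) ≈ -2.9282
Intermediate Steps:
Mul(Add(36043, Add(-12993, Mul(-1, 11299))), Pow(Add(Mul(Mul(-7, 23), Add(6, -3)), -3530), -1)) = Mul(Add(36043, Add(-12993, -11299)), Pow(Add(Mul(-161, 3), -3530), -1)) = Mul(Add(36043, -24292), Pow(Add(-483, -3530), -1)) = Mul(11751, Pow(-4013, -1)) = Mul(11751, Rational(-1, 4013)) = Rational(-11751, 4013)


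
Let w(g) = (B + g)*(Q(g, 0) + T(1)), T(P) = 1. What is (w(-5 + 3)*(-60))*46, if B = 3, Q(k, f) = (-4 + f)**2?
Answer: -46920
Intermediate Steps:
w(g) = 51 + 17*g (w(g) = (3 + g)*((-4 + 0)**2 + 1) = (3 + g)*((-4)**2 + 1) = (3 + g)*(16 + 1) = (3 + g)*17 = 51 + 17*g)
(w(-5 + 3)*(-60))*46 = ((51 + 17*(-5 + 3))*(-60))*46 = ((51 + 17*(-2))*(-60))*46 = ((51 - 34)*(-60))*46 = (17*(-60))*46 = -1020*46 = -46920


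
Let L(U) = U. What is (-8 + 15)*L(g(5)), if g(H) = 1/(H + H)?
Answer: 7/10 ≈ 0.70000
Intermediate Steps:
g(H) = 1/(2*H)
(-8 + 15)*L(g(5)) = (-8 + 15)*((1/2)/5) = 7*((1/2)*(1/5)) = 7*(1/10) = 7/10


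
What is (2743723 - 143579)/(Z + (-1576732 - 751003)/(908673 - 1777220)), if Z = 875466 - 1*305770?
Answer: 2258347270768/494810079447 ≈ 4.5641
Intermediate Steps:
Z = 569696 (Z = 875466 - 305770 = 569696)
(2743723 - 143579)/(Z + (-1576732 - 751003)/(908673 - 1777220)) = (2743723 - 143579)/(569696 + (-1576732 - 751003)/(908673 - 1777220)) = 2600144/(569696 - 2327735/(-868547)) = 2600144/(569696 - 2327735*(-1/868547)) = 2600144/(569696 + 2327735/868547) = 2600144/(494810079447/868547) = 2600144*(868547/494810079447) = 2258347270768/494810079447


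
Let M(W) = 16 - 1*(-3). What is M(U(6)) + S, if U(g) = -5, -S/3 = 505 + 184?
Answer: -2048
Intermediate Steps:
S = -2067 (S = -3*(505 + 184) = -3*689 = -2067)
M(W) = 19 (M(W) = 16 + 3 = 19)
M(U(6)) + S = 19 - 2067 = -2048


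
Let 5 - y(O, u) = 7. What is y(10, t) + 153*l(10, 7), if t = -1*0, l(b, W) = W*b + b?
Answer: 12238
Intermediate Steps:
l(b, W) = b + W*b
t = 0
y(O, u) = -2 (y(O, u) = 5 - 1*7 = 5 - 7 = -2)
y(10, t) + 153*l(10, 7) = -2 + 153*(10*(1 + 7)) = -2 + 153*(10*8) = -2 + 153*80 = -2 + 12240 = 12238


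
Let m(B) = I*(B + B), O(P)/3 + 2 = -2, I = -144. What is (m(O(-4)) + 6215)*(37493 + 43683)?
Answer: 785053096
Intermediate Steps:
O(P) = -12 (O(P) = -6 + 3*(-2) = -6 - 6 = -12)
m(B) = -288*B (m(B) = -144*(B + B) = -288*B)
(m(O(-4)) + 6215)*(37493 + 43683) = (-288*(-12) + 6215)*(37493 + 43683) = (3456 + 6215)*81176 = 9671*81176 = 785053096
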